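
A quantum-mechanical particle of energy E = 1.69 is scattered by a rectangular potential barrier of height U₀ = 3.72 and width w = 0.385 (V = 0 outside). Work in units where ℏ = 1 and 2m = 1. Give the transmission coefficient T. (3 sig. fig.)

E < U₀: inside the barrier ψ ∝ e^{±κx} with κ = √(2m(U₀ − E))/ℏ = 1.425.
κw = 0.5485, sinh(κw) = 0.5765.
Matching ψ, ψ′ at both faces gives T = [1 + U₀² sinh²(κw) / (4E(U₀ − E))]⁻¹ = 1/1.335 = 0.749.

T = 0.749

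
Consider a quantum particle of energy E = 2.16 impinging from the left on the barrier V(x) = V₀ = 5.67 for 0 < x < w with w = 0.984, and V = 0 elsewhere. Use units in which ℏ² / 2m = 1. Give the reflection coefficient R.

R = 0.910

E < V₀: inside the barrier ψ ∝ e^{±κx} with κ = √(2m(V₀ − E))/ℏ = 1.873.
κw = 1.844, sinh(κw) = 3.080.
The exact tunnelling result is T⁻¹ = 1 + V₀² sinh²(κw) / [4E(V₀ − E)] = 11.06, so T = 0.0904.
R = 1 − T = 0.910.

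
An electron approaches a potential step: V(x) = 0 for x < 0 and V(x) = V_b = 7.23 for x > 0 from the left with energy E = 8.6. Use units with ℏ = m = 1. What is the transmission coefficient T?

The wavenumbers are k₁ = √(2mE)/ℏ = 4.147 on the left and k₂ = √(2m(E − V_b))/ℏ = 1.655 on the right.
Matching ψ and ψ′ at x = 0 gives r = (k₁ − k₂)/(k₁ + k₂), so R = r² = 0.1844 and T = 1 − R = 0.8156.

T = 0.816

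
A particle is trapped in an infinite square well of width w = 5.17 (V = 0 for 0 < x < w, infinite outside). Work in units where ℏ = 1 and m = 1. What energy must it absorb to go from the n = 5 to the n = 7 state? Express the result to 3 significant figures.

E_n = n²π²ℏ²/(2mw²), so ΔE = (7² − 5²) π²ℏ²/(2mw²).
ΔE = 24 × π² / (2 × 1 × 5.17²) = 4.431.

ΔE = 4.43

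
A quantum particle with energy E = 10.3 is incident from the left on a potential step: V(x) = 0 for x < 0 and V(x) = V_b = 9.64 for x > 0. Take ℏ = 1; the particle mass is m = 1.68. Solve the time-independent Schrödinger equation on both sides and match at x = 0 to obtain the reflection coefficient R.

The wavenumbers are k₁ = √(2mE)/ℏ = 5.883 on the left and k₂ = √(2m(E − V_b))/ℏ = 1.489 on the right.
Matching ψ and ψ′ at x = 0 gives r = (k₁ − k₂)/(k₁ + k₂), so R = r² = 0.3552 and T = 1 − R = 0.6448.

R = 0.355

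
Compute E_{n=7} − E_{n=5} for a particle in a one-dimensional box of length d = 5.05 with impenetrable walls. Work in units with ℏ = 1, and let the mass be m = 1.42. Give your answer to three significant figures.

E_n = n²π²ℏ²/(2md²), so ΔE = (7² − 5²) π²ℏ²/(2md²).
ΔE = 24 × π² / (2 × 1.42 × 5.05²) = 3.270.

ΔE = 3.27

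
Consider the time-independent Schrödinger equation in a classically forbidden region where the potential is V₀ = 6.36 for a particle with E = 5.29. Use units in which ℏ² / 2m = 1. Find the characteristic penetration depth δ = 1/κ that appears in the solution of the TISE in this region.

Since E < V₀ the TISE in this region is ψ'' = κ²ψ with κ = √(2m(V₀ − E))/ℏ.
κ = √(2 × 0.5 × 1.07) = 1.034. The penetration depth is δ = 1/κ = 0.967.

δ = 0.967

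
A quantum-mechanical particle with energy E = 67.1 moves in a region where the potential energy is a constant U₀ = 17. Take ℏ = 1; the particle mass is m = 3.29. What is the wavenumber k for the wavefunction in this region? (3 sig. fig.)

With E > U₀ the solution is oscillatory, ψ ∝ e^{±ikx} with k = √(2m(E − U₀))/ℏ.
k = √(2 × 3.29 × 50.1) = 18.16.

k = 18.2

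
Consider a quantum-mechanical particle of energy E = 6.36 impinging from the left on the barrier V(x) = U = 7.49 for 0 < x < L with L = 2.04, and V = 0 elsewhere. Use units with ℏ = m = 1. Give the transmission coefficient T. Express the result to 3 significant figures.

E < U: inside the barrier ψ ∝ e^{±κx} with κ = √(2m(U − E))/ℏ = 1.503.
κL = 3.067, sinh(κL) = 10.71.
Matching ψ, ψ′ at both faces gives T = [1 + U² sinh²(κL) / (4E(U − E))]⁻¹ = 1/225.0 = 0.00444.

T = 0.00444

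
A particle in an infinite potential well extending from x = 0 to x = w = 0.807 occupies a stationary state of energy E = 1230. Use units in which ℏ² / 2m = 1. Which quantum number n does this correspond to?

n = 9

For an infinite well E_n = n²π²ℏ²/(2mw²), so n = (w/πℏ)√(2mE).
n = (0.807/π) × √(2 × 0.5 × 1230) = 9.009 → n = 9.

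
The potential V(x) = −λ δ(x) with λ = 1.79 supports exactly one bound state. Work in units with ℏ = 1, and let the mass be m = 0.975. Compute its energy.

E = -1.56

The bound state is ψ(x) = √κ e^{−κ|x|}. The derivative jump ψ'(0⁺) − ψ'(0⁻) = −(2mλ/ℏ²)ψ(0) fixes κ = mλ/ℏ² = 1.745.
Then E = −ℏ²κ²/(2m) = −mλ²/(2ℏ²) = -1.562.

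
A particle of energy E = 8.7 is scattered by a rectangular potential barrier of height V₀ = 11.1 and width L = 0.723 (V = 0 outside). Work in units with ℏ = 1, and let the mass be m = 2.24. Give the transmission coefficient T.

T = 0.0235

E < V₀: inside the barrier ψ ∝ e^{±κx} with κ = √(2m(V₀ − E))/ℏ = 3.279.
κL = 2.371, sinh(κL) = 5.306.
The exact tunnelling result is T⁻¹ = 1 + V₀² sinh²(κL) / [4E(V₀ − E)] = 42.53, so T = 0.0235.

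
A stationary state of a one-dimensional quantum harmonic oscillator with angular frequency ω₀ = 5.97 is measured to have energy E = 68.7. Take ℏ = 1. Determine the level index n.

E_n = ℏω₀(n + ½) ⇒ n = E/(ℏω₀) − ½ = 68.7/5.97 − 0.5 = 11.008 → n = 11.

n = 11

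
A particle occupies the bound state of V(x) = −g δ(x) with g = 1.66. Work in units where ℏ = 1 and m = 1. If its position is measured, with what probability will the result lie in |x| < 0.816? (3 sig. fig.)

The normalised bound state is ψ = √κ e^{−κ|x|} with κ = mg/ℏ² = 1.660.
P(|x| < d) = ∫_{−d}^{d} κ e^{−2κ|x|} dx = 1 − e^{−2κd} = 1 − e^{−2.709} = 0.9334.

P = 0.933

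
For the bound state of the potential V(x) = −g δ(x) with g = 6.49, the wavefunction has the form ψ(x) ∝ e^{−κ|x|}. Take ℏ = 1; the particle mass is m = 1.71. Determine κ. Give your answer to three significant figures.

κ = 11.1

Integrate −(ℏ²/2m)ψ'' − gδ(x)ψ = Eψ from −ε to +ε: the ψ'' term gives ψ'(0⁺) − ψ'(0⁻) and the δ term gives −(2mg/ℏ²)ψ(0).
With ψ ∝ e^{−κ|x|} this yields −2κ = −2mg/ℏ², so κ = mg/ℏ² = 11.10.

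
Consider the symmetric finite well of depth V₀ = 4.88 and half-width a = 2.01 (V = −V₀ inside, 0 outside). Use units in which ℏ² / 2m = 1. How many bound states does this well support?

The dimensionless depth is z₀ = a√(2mV₀)/ℏ = 2.01 × √(4.880) = 4.440.
A new bound state (alternating even/odd) appears each time z₀ passes a multiple of π/2, so N = ⌊2z₀/π⌋ + 1 = ⌊2.827⌋ + 1 = 3.

N = 3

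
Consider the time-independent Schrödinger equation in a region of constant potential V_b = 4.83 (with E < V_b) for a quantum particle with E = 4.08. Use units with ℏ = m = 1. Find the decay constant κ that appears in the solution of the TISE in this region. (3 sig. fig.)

Since E < V_b the TISE in this region is ψ'' = κ²ψ with κ = √(2m(V_b − E))/ℏ.
κ = √(2 × 1 × 0.75) = 1.225.

κ = 1.22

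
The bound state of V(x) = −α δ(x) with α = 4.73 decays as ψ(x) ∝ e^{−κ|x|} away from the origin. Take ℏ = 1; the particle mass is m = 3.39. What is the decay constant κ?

κ = 16.0

Integrating the TISE across x = 0 gives the cusp condition ψ'(0⁺) − ψ'(0⁻) = −(2mα/ℏ²)ψ(0).
With ψ ∝ e^{−κ|x|} this yields −2κ = −2mα/ℏ², so κ = mα/ℏ² = 16.03.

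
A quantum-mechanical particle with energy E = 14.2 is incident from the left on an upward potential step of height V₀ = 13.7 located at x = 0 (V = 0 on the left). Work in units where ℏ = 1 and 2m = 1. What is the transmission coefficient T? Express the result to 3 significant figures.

T = 0.532

The wavenumbers are k₁ = √(2mE)/ℏ = 3.768 on the left and k₂ = √(2m(E − V₀))/ℏ = 0.7071 on the right.
Matching ψ and ψ′ at x = 0 gives r = (k₁ − k₂)/(k₁ + k₂), so R = r² = 0.4679 and T = 1 − R = 0.5321.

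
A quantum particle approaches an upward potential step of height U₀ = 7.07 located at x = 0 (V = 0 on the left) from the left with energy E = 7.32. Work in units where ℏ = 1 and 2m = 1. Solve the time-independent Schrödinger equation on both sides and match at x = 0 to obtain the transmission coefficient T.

The wavenumbers are k₁ = √(2mE)/ℏ = 2.706 on the left and k₂ = √(2m(E − U₀))/ℏ = 0.5000 on the right.
Matching ψ and ψ′ at x = 0 gives r = (k₁ − k₂)/(k₁ + k₂), so R = r² = 0.4734 and T = 1 − R = 0.5266.

T = 0.527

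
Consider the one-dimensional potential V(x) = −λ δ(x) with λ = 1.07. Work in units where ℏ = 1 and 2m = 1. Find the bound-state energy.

E = -0.286

The bound state is ψ(x) = √κ e^{−κ|x|}. The derivative jump ψ'(0⁺) − ψ'(0⁻) = −(2mλ/ℏ²)ψ(0) fixes κ = mλ/ℏ² = 0.5350.
Then E = −ℏ²κ²/(2m) = −mλ²/(2ℏ²) = -0.2862.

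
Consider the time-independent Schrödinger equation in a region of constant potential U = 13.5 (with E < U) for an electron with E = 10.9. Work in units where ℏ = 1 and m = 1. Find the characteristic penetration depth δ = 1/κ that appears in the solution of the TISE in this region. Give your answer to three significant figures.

δ = 0.439

Since E < U the TISE in this region is ψ'' = κ²ψ with κ = √(2m(U − E))/ℏ.
κ = √(2 × 1 × 2.6) = 2.280. The penetration depth is δ = 1/κ = 0.439.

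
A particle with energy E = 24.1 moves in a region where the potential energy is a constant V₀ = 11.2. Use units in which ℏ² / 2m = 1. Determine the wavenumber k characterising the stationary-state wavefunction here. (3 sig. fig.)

k = 3.59

With E > V₀ the solution is oscillatory, ψ ∝ e^{±ikx} with k = √(2m(E − V₀))/ℏ.
k = √(2 × 0.5 × 12.9) = 3.592.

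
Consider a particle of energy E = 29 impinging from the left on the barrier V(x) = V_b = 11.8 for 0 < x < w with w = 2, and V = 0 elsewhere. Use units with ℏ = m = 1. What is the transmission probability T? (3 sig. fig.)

T = 0.963

E > V_b: inside the barrier k₂ = √(2m(E − V_b))/ℏ = 5.865, k₂w = 11.73.
T = [1 + V_b² sin²(k₂w) / (4E(E − V_b))]⁻¹ = 1/1.038 = 0.963.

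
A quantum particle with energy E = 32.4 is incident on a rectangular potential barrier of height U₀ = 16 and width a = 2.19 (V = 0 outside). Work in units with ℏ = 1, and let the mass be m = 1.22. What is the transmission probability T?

T = 0.900

E > U₀: inside the barrier k₂ = √(2m(E − U₀))/ℏ = 6.326, k₂a = 13.85.
Matching at both interfaces gives T⁻¹ = 1 + U₀² sin²(k₂a) / [4E(E − U₀)] = 1.111, hence T = 0.900.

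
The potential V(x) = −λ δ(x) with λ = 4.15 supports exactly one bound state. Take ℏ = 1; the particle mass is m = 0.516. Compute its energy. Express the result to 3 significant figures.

For x ≠ 0 the bound state is ψ ∝ e^{−κ|x|}; integrating the TISE across the delta gives the cusp condition 2κ = 2mλ/ℏ², so κ = 2.141.
Then E = −ℏ²κ²/(2m) = −mλ²/(2ℏ²) = -4.443.

E = -4.44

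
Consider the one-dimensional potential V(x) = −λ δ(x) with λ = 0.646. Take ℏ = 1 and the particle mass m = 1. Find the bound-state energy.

E = -0.209

The bound state is ψ(x) = √κ e^{−κ|x|}. The derivative jump ψ'(0⁺) − ψ'(0⁻) = −(2mλ/ℏ²)ψ(0) fixes κ = mλ/ℏ² = 0.6460.
Then E = −ℏ²κ²/(2m) = −mλ²/(2ℏ²) = -0.2087.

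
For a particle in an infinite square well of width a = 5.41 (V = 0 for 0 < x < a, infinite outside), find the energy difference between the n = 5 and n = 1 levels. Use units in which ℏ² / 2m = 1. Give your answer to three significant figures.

ΔE = 8.09

E_n = n²π²ℏ²/(2ma²), so ΔE = (5² − 1²) π²ℏ²/(2ma²).
ΔE = 24 × π² / (2 × 0.5 × 5.41²) = 8.093.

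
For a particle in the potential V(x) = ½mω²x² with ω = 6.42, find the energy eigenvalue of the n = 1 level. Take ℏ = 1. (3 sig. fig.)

The oscillator eigenvalues are E_n = ℏω(n + ½), so E_1 = 6.42 × 1.5 = 9.630.

E = 9.63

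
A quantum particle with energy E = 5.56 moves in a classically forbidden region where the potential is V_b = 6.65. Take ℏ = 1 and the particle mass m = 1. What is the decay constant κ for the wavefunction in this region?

Since E < V_b the TISE in this region is ψ'' = κ²ψ with κ = √(2m(V_b − E))/ℏ.
κ = √(2 × 1 × 1.09) = 1.476.

κ = 1.48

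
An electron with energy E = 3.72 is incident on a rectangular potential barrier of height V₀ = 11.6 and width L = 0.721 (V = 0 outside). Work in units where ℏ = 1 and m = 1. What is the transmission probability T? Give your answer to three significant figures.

T = 0.0113

Since E < V₀ the interior solution is evanescent with decay constant κ = √(2m(V₀ − E))/ℏ = 3.970.
κL = 2.862, sinh(κL) = 8.722.
The exact tunnelling result is T⁻¹ = 1 + V₀² sinh²(κL) / [4E(V₀ − E)] = 88.30, so T = 0.0113.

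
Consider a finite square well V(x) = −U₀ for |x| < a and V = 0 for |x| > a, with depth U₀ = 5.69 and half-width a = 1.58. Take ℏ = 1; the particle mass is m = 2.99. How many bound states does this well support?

Define the well-strength parameter z₀ = (a/ℏ)√(2mU₀) = 1.58 × √(2·2.99·5.69) = 9.216.
The even/odd transcendental equations gain one root per π/2 in z₀, giving N = 1 + ⌊2z₀/π⌋ = 1 + ⌊5.867⌋ = 6.

N = 6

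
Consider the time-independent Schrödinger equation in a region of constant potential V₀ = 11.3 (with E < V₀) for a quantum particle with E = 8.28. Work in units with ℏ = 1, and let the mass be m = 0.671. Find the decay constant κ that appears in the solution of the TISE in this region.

κ = 2.01

Since E < V₀ the TISE in this region is ψ'' = κ²ψ with κ = √(2m(V₀ − E))/ℏ.
κ = √(2 × 0.671 × 3.02) = 2.013.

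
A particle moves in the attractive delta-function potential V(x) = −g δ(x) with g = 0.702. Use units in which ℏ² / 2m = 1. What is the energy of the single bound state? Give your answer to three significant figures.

E = -0.123

For x ≠ 0 the bound state is ψ ∝ e^{−κ|x|}; integrating the TISE across the delta gives the cusp condition 2κ = 2mg/ℏ², so κ = 0.3510.
Then E = −ℏ²κ²/(2m) = −mg²/(2ℏ²) = -0.1232.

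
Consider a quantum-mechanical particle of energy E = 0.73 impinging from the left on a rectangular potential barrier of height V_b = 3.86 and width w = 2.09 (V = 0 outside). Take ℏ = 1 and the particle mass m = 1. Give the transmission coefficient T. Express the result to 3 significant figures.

Since E < V_b the interior solution is evanescent with decay constant κ = √(2m(V_b − E))/ℏ = 2.502.
κw = 5.229, sinh(κw) = 93.32.
The exact tunnelling result is T⁻¹ = 1 + V_b² sinh²(κw) / [4E(V_b − E)] = 14200, so T = 0.0000704.

T = 0.0000704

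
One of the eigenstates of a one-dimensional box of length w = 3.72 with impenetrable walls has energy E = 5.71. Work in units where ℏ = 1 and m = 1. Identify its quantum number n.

For an infinite well E_n = n²π²ℏ²/(2mw²), so n = (w/πℏ)√(2mE).
n = (3.72/π) × √(2 × 1 × 5.71) = 4.002 → n = 4.

n = 4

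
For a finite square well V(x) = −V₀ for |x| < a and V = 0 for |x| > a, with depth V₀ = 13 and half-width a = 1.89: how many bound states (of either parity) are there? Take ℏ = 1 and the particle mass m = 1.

N = 7

Define the well-strength parameter z₀ = (a/ℏ)√(2mV₀) = 1.89 × √(2·1·13) = 9.637.
The even/odd transcendental equations gain one root per π/2 in z₀, giving N = 1 + ⌊2z₀/π⌋ = 1 + ⌊6.135⌋ = 7.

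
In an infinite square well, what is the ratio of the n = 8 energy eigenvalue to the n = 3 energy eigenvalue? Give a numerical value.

Since E_n ∝ n², the ratio is (8/3)² = 7.11111.

7.11111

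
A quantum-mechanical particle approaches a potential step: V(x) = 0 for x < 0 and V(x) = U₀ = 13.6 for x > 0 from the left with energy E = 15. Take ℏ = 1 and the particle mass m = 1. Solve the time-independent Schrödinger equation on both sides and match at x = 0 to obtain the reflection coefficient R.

R = 0.283

The wavenumbers are k₁ = √(2mE)/ℏ = 5.477 on the left and k₂ = √(2m(E − U₀))/ℏ = 1.673 on the right.
Matching ψ and ψ′ at x = 0 gives r = (k₁ − k₂)/(k₁ + k₂), so R = r² = 0.2830 and T = 1 − R = 0.7170.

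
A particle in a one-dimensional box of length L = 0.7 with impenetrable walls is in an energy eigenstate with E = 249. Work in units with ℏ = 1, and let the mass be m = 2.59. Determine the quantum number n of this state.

For an infinite well E_n = n²π²ℏ²/(2mL²), so n = (L/πℏ)√(2mE).
n = (0.7/π) × √(2 × 2.59 × 249) = 8.002 → n = 8.

n = 8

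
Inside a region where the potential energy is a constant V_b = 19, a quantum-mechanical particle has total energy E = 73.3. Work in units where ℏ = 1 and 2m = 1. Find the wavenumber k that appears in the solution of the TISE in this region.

k = 7.37

With E > V_b the solution is oscillatory, ψ ∝ e^{±ikx} with k = √(2m(E − V_b))/ℏ.
k = √(2 × 0.5 × 54.3) = 7.369.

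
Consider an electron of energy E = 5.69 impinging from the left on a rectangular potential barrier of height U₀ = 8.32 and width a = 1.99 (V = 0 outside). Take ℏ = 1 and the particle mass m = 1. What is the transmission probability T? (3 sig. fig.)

Since E < U₀ the interior solution is evanescent with decay constant κ = √(2m(U₀ − E))/ℏ = 2.293.
κa = 4.564, sinh(κa) = 47.98.
Matching ψ, ψ′ at both faces gives T = [1 + U₀² sinh²(κa) / (4E(U₀ − E))]⁻¹ = 1/2663 = 0.000376.

T = 0.000376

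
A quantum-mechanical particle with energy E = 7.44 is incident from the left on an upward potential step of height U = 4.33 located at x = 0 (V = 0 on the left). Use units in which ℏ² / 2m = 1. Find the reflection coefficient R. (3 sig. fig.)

R = 0.0461

On each side the TISE gives plane waves with k = √(2m(E − V))/ℏ: k₁ = √(2·½·7.44) = 2.728, k₂ = √(2·½·3.11) = 1.764.
Matching ψ and ψ′ at x = 0 gives r = (k₁ − k₂)/(k₁ + k₂), so R = r² = 0.04608 and T = 1 − R = 0.9539.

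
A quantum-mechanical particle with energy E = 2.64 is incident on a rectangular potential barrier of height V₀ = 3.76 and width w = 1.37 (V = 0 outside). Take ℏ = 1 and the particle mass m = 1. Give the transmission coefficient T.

T = 0.0542

E < V₀: inside the barrier ψ ∝ e^{±κx} with κ = √(2m(V₀ − E))/ℏ = 1.497.
κw = 2.050, sinh(κw) = 3.821.
Matching ψ, ψ′ at both faces gives T = [1 + V₀² sinh²(κw) / (4E(V₀ − E))]⁻¹ = 1/18.45 = 0.0542.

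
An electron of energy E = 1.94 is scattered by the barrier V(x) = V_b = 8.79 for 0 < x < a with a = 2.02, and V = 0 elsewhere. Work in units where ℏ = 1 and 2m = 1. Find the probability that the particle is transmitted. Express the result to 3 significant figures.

T = 0.0000704

Since E < V_b the interior solution is evanescent with decay constant κ = √(2m(V_b − E))/ℏ = 2.617.
κa = 5.287, sinh(κa) = 98.86.
The exact tunnelling result is T⁻¹ = 1 + V_b² sinh²(κa) / [4E(V_b − E)] = 14210, so T = 0.0000704.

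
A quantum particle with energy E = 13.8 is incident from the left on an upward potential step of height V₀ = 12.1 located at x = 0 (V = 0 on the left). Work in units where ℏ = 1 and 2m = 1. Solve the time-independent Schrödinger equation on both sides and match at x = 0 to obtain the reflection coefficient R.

R = 0.231

On each side the TISE gives plane waves with k = √(2m(E − V))/ℏ: k₁ = √(2·½·13.8) = 3.715, k₂ = √(2·½·1.7) = 1.304.
Continuity of ψ and ψ′ at the step yields the reflection amplitude r = (k₁ − k₂)/(k₁ + k₂) = 0.4804; thus R = |r|² = 0.2308, T = 0.7692.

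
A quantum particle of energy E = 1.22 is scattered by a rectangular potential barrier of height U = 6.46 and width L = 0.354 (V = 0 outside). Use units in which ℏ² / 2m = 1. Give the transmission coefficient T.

Since E < U the interior solution is evanescent with decay constant κ = √(2m(U − E))/ℏ = 2.289.
κL = 0.8103, sinh(κL) = 0.9020.
Matching ψ, ψ′ at both faces gives T = [1 + U² sinh²(κL) / (4E(U − E))]⁻¹ = 1/2.328 = 0.430.

T = 0.430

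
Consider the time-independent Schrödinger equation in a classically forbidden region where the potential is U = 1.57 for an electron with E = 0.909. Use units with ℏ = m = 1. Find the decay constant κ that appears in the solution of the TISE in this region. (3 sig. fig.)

Since E < U the TISE in this region is ψ'' = κ²ψ with κ = √(2m(U − E))/ℏ.
κ = √(2 × 1 × 0.661) = 1.150.

κ = 1.15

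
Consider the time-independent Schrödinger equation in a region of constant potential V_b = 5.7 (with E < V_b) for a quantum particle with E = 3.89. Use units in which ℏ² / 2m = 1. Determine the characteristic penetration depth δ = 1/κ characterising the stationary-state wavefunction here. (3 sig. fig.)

δ = 0.743

Since E < V_b the TISE in this region is ψ'' = κ²ψ with κ = √(2m(V_b − E))/ℏ.
κ = √(2 × 0.5 × 1.81) = 1.345. The penetration depth is δ = 1/κ = 0.743.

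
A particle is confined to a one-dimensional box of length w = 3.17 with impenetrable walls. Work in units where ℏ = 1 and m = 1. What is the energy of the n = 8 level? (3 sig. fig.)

E = 31.4

The infinite-well eigenfunctions ψ_n = √(2/w) sin(nπx/w) vanish at both walls, giving E_n = n²π²ℏ²/(2mw²).
E_8 = 8² × π² / (2 × 1 × 3.17²) = 31.43.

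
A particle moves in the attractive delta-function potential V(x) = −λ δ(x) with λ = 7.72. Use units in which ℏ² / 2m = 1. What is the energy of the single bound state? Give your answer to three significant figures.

The bound state is ψ(x) = √κ e^{−κ|x|}. The derivative jump ψ'(0⁺) − ψ'(0⁻) = −(2mλ/ℏ²)ψ(0) fixes κ = mλ/ℏ² = 3.860.
Then E = −ℏ²κ²/(2m) = −mλ²/(2ℏ²) = -14.90.

E = -14.9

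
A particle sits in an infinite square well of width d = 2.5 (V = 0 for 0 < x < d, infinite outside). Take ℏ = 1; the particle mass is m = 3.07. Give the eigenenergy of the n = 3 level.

The infinite-well eigenfunctions ψ_n = √(2/d) sin(nπx/d) vanish at both walls, giving E_n = n²π²ℏ²/(2md²).
E_3 = 3² × π² / (2 × 3.07 × 2.5²) = 2.315.

E = 2.31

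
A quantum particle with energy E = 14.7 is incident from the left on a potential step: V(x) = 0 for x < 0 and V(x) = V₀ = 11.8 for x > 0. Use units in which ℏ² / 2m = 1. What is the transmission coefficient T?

T = 0.852

On each side the TISE gives plane waves with k = √(2m(E − V))/ℏ: k₁ = √(2·½·14.7) = 3.834, k₂ = √(2·½·2.9) = 1.703.
Continuity of ψ and ψ′ at the step yields the reflection amplitude r = (k₁ − k₂)/(k₁ + k₂) = 0.3849; thus R = |r|² = 0.1481, T = 0.8519.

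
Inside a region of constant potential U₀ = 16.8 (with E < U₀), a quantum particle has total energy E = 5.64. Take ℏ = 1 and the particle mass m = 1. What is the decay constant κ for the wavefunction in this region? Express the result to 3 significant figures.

Since E < U₀ the TISE in this region is ψ'' = κ²ψ with κ = √(2m(U₀ − E))/ℏ.
κ = √(2 × 1 × 11.16) = 4.724.

κ = 4.72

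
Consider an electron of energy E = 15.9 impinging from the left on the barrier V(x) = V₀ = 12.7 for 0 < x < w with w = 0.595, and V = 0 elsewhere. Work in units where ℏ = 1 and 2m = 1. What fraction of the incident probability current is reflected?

R = 0.377

E > V₀: inside the barrier k₂ = √(2m(E − V₀))/ℏ = 1.789, k₂w = 1.064.
T = [1 + V₀² sin²(k₂w) / (4E(E − V₀))]⁻¹ = 1/1.606 = 0.623.
R = 1 − T = 0.377.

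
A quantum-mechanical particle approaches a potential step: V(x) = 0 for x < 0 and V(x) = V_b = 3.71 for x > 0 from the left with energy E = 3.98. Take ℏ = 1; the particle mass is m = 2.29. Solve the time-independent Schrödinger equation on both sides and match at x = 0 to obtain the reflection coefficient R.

R = 0.344

On each side the TISE gives plane waves with k = √(2m(E − V))/ℏ: k₁ = √(2·2.29·3.98) = 4.269, k₂ = √(2·2.29·0.27) = 1.112.
Matching ψ and ψ′ at x = 0 gives r = (k₁ − k₂)/(k₁ + k₂), so R = r² = 0.3442 and T = 1 − R = 0.6558.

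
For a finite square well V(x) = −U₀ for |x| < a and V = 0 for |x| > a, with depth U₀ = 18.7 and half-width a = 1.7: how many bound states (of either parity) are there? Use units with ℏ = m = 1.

N = 7

Define the well-strength parameter z₀ = (a/ℏ)√(2mU₀) = 1.7 × √(2·1·18.7) = 10.40.
The even/odd transcendental equations gain one root per π/2 in z₀, giving N = 1 + ⌊2z₀/π⌋ = 1 + ⌊6.619⌋ = 7.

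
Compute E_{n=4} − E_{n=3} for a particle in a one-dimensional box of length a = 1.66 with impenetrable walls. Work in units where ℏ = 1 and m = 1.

E_n = n²π²ℏ²/(2ma²), so ΔE = (4² − 3²) π²ℏ²/(2ma²).
ΔE = 7 × π² / (2 × 1 × 1.66²) = 12.54.

ΔE = 12.5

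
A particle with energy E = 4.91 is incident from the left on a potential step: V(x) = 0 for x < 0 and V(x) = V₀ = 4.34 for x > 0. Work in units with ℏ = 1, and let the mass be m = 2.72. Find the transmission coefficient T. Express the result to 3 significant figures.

The wavenumbers are k₁ = √(2mE)/ℏ = 5.168 on the left and k₂ = √(2m(E − V₀))/ℏ = 1.761 on the right.
Matching ψ and ψ′ at x = 0 gives r = (k₁ − k₂)/(k₁ + k₂), so R = r² = 0.2418 and T = 1 − R = 0.7582.

T = 0.758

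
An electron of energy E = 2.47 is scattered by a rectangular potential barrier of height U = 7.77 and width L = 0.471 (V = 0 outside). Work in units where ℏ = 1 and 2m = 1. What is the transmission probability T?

Since E < U the interior solution is evanescent with decay constant κ = √(2m(U − E))/ℏ = 2.302.
κL = 1.084, sinh(κL) = 1.310.
Matching ψ, ψ′ at both faces gives T = [1 + U² sinh²(κL) / (4E(U − E))]⁻¹ = 1/2.978 = 0.336.

T = 0.336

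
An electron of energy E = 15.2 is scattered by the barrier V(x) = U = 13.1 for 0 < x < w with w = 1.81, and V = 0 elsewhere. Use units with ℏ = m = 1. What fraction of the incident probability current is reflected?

R = 0.280

Above the barrier the interior wavenumber is k₂ = √(2m(E − U))/ℏ = 2.049, giving phase k₂w = 3.709.
T = [1 + U² sin²(k₂w) / (4E(E − U))]⁻¹ = 1/1.389 = 0.720.
R = 1 − T = 0.280.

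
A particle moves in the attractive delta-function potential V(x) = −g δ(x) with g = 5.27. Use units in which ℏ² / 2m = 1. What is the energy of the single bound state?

E = -6.94

For x ≠ 0 the bound state is ψ ∝ e^{−κ|x|}; integrating the TISE across the delta gives the cusp condition 2κ = 2mg/ℏ², so κ = 2.635.
Then E = −ℏ²κ²/(2m) = −mg²/(2ℏ²) = -6.943.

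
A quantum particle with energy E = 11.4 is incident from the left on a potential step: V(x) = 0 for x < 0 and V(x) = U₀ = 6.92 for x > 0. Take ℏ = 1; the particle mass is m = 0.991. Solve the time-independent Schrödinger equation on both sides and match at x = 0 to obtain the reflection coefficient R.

The wavenumbers are k₁ = √(2mE)/ℏ = 4.753 on the left and k₂ = √(2m(E − U₀))/ℏ = 2.980 on the right.
Continuity of ψ and ψ′ at the step yields the reflection amplitude r = (k₁ − k₂)/(k₁ + k₂) = 0.2293; thus R = |r|² = 0.05260, T = 0.9474.

R = 0.0526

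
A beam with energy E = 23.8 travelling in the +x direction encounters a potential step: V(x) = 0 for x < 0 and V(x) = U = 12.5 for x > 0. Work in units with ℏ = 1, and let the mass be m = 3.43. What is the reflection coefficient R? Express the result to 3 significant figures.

R = 0.0339

On each side the TISE gives plane waves with k = √(2m(E − V))/ℏ: k₁ = √(2·3.43·23.8) = 12.78, k₂ = √(2·3.43·11.3) = 8.804.
Matching ψ and ψ′ at x = 0 gives r = (k₁ − k₂)/(k₁ + k₂), so R = r² = 0.03389 and T = 1 − R = 0.9661.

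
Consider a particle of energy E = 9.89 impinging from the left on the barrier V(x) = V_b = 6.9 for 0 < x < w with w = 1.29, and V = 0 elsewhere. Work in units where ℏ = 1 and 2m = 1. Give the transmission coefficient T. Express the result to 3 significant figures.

T = 0.799

E > V_b: inside the barrier k₂ = √(2m(E − V_b))/ℏ = 1.729, k₂w = 2.231.
T = [1 + V_b² sin²(k₂w) / (4E(E − V_b))]⁻¹ = 1/1.251 = 0.799.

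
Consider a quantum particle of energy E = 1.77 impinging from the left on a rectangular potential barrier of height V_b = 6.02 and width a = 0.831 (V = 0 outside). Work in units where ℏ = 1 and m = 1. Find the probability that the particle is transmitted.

T = 0.0258

E < V_b: inside the barrier ψ ∝ e^{±κx} with κ = √(2m(V_b − E))/ℏ = 2.915.
κa = 2.423, sinh(κa) = 5.594.
Matching ψ, ψ′ at both faces gives T = [1 + V_b² sinh²(κa) / (4E(V_b − E))]⁻¹ = 1/38.69 = 0.0258.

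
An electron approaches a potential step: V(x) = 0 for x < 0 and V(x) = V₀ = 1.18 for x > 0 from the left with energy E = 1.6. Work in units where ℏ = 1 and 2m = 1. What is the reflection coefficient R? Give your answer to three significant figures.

On each side the TISE gives plane waves with k = √(2m(E − V))/ℏ: k₁ = √(2·½·1.6) = 1.265, k₂ = √(2·½·0.42) = 0.6481.
Matching ψ and ψ′ at x = 0 gives r = (k₁ − k₂)/(k₁ + k₂), so R = r² = 0.1040 and T = 1 − R = 0.8960.

R = 0.104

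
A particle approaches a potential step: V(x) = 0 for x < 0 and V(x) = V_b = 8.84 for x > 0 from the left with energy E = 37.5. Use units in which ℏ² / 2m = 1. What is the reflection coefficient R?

R = 0.00450

The wavenumbers are k₁ = √(2mE)/ℏ = 6.124 on the left and k₂ = √(2m(E − V_b))/ℏ = 5.354 on the right.
Continuity of ψ and ψ′ at the step yields the reflection amplitude r = (k₁ − k₂)/(k₁ + k₂) = 0.06711; thus R = |r|² = 0.004504, T = 0.9955.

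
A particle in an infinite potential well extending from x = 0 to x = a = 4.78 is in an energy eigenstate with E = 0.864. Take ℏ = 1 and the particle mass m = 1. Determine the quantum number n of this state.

For an infinite well E_n = n²π²ℏ²/(2ma²), so n = (a/πℏ)√(2mE).
n = (4.78/π) × √(2 × 1 × 0.864) = 2.000 → n = 2.

n = 2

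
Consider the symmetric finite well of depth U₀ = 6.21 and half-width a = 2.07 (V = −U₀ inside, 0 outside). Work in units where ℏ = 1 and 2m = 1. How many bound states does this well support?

N = 4

The dimensionless depth is z₀ = a√(2mU₀)/ℏ = 2.07 × √(6.210) = 5.158.
A new bound state (alternating even/odd) appears each time z₀ passes a multiple of π/2, so N = ⌊2z₀/π⌋ + 1 = ⌊3.284⌋ + 1 = 4.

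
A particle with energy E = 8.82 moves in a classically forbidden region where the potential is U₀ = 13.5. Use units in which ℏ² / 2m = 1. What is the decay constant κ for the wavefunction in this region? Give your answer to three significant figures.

κ = 2.16

Since E < U₀ the TISE in this region is ψ'' = κ²ψ with κ = √(2m(U₀ − E))/ℏ.
κ = √(2 × 0.5 × 4.68) = 2.163.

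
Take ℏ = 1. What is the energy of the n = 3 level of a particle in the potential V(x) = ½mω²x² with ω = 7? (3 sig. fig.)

Using E_n = (n + ½)ℏω: E_3 = 3.5 × 7 = 24.50.

E = 24.5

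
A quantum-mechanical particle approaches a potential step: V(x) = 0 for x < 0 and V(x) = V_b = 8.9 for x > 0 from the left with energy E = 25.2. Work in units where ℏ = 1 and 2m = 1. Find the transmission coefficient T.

On each side the TISE gives plane waves with k = √(2m(E − V))/ℏ: k₁ = √(2·½·25.2) = 5.020, k₂ = √(2·½·16.3) = 4.037.
Continuity of ψ and ψ′ at the step yields the reflection amplitude r = (k₁ − k₂)/(k₁ + k₂) = 0.1085; thus R = |r|² = 0.01177, T = 0.9882.

T = 0.988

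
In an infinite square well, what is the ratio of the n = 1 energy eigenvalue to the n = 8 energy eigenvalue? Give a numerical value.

E_n = n²π²ℏ²/(2mL²) so the ratio is n₂²/n₁² = 1/64 = 0.015625.

0.015625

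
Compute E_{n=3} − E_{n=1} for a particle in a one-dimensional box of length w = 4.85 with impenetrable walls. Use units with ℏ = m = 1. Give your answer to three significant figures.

ΔE = 1.68

E_n = n²π²ℏ²/(2mw²), so ΔE = (3² − 1²) π²ℏ²/(2mw²).
ΔE = 8 × π² / (2 × 1 × 4.85²) = 1.678.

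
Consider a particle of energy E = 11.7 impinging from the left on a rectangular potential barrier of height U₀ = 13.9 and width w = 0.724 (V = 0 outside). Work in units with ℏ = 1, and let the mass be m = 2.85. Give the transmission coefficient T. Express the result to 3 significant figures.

T = 0.0126

Since E < U₀ the interior solution is evanescent with decay constant κ = √(2m(U₀ − E))/ℏ = 3.541.
κw = 2.564, sinh(κw) = 6.454.
The exact tunnelling result is T⁻¹ = 1 + U₀² sinh²(κw) / [4E(U₀ − E)] = 79.17, so T = 0.0126.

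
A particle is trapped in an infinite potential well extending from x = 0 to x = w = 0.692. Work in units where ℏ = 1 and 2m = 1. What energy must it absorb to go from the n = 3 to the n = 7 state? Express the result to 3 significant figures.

E_n = n²π²ℏ²/(2mw²), so ΔE = (7² − 3²) π²ℏ²/(2mw²).
ΔE = 40 × π² / (2 × 0.5 × 0.692²) = 824.4.

ΔE = 824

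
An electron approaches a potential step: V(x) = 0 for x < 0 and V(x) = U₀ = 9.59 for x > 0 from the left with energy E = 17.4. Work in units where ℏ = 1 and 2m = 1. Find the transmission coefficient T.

T = 0.961

On each side the TISE gives plane waves with k = √(2m(E − V))/ℏ: k₁ = √(2·½·17.4) = 4.171, k₂ = √(2·½·7.81) = 2.795.
Continuity of ψ and ψ′ at the step yields the reflection amplitude r = (k₁ − k₂)/(k₁ + k₂) = 0.1976; thus R = |r|² = 0.03906, T = 0.9609.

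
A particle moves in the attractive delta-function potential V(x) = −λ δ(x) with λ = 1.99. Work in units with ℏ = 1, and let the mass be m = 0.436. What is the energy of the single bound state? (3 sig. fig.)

For x ≠ 0 the bound state is ψ ∝ e^{−κ|x|}; integrating the TISE across the delta gives the cusp condition 2κ = 2mλ/ℏ², so κ = 0.8676.
Then E = −ℏ²κ²/(2m) = −mλ²/(2ℏ²) = -0.8633.

E = -0.863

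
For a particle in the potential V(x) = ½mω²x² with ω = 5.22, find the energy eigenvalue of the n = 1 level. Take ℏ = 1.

E = 7.83

The oscillator eigenvalues are E_n = ℏω(n + ½), so E_1 = 5.22 × 1.5 = 7.830.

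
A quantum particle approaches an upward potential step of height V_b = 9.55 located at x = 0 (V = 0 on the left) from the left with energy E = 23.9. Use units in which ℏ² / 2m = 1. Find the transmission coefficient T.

T = 0.984

On each side the TISE gives plane waves with k = √(2m(E − V))/ℏ: k₁ = √(2·½·23.9) = 4.889, k₂ = √(2·½·14.35) = 3.788.
Matching ψ and ψ′ at x = 0 gives r = (k₁ − k₂)/(k₁ + k₂), so R = r² = 0.01609 and T = 1 − R = 0.9839.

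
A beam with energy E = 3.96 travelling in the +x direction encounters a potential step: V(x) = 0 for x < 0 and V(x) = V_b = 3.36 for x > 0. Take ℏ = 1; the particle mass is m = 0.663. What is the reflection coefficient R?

On each side the TISE gives plane waves with k = √(2m(E − V))/ℏ: k₁ = √(2·0.663·3.96) = 2.291, k₂ = √(2·0.663·0.6) = 0.8920.
Matching ψ and ψ′ at x = 0 gives r = (k₁ − k₂)/(k₁ + k₂), so R = r² = 0.1933 and T = 1 − R = 0.8067.

R = 0.193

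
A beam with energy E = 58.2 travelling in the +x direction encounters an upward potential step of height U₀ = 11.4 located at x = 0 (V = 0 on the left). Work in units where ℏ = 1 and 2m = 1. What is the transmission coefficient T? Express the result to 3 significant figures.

T = 0.997

On each side the TISE gives plane waves with k = √(2m(E − V))/ℏ: k₁ = √(2·½·58.2) = 7.629, k₂ = √(2·½·46.8) = 6.841.
Continuity of ψ and ψ′ at the step yields the reflection amplitude r = (k₁ − k₂)/(k₁ + k₂) = 0.05445; thus R = |r|² = 0.002964, T = 0.9970.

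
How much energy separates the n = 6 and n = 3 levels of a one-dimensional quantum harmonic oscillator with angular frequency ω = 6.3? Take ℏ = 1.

ΔE = 18.9

E_n = ℏω(n + ½), so ΔE = (6 − 3) ℏω = 3 × 6.3 = 18.90.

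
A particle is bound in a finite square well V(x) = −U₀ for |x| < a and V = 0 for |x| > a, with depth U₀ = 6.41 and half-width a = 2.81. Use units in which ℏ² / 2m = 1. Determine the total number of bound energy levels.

Define the well-strength parameter z₀ = (a/ℏ)√(2mU₀) = 2.81 × √(2·0.5·6.41) = 7.114.
A new bound state (alternating even/odd) appears each time z₀ passes a multiple of π/2, so N = ⌊2z₀/π⌋ + 1 = ⌊4.529⌋ + 1 = 5.

N = 5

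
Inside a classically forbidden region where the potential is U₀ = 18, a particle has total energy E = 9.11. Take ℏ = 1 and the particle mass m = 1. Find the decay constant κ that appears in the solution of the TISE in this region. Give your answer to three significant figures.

κ = 4.22

Since E < U₀ the TISE in this region is ψ'' = κ²ψ with κ = √(2m(U₀ − E))/ℏ.
κ = √(2 × 1 × 8.89) = 4.217.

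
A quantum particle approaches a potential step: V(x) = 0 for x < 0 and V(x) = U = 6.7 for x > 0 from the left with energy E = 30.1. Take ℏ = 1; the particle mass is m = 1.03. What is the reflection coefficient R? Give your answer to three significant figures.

On each side the TISE gives plane waves with k = √(2m(E − V))/ℏ: k₁ = √(2·1.03·30.1) = 7.874, k₂ = √(2·1.03·23.4) = 6.943.
Matching ψ and ψ′ at x = 0 gives r = (k₁ − k₂)/(k₁ + k₂), so R = r² = 0.003952 and T = 1 − R = 0.9960.

R = 0.00395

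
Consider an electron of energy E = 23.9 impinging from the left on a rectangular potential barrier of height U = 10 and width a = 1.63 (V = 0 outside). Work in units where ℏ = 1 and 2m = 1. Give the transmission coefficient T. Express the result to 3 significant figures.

Above the barrier the interior wavenumber is k₂ = √(2m(E − U))/ℏ = 3.728, giving phase k₂a = 6.077.
Matching at both interfaces gives T⁻¹ = 1 + U² sin²(k₂a) / [4E(E − U)] = 1.003, hence T = 0.997.

T = 0.997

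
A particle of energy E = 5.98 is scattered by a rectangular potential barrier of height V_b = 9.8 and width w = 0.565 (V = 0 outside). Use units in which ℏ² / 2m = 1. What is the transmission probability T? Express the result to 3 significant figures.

T = 0.345

E < V_b: inside the barrier ψ ∝ e^{±κx} with κ = √(2m(V_b − E))/ℏ = 1.954.
κw = 1.104, sinh(κw) = 1.343.
The exact tunnelling result is T⁻¹ = 1 + V_b² sinh²(κw) / [4E(V_b − E)] = 2.895, so T = 0.345.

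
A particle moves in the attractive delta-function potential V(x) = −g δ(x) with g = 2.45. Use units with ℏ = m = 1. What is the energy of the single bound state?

E = -3.00

For x ≠ 0 the bound state is ψ ∝ e^{−κ|x|}; integrating the TISE across the delta gives the cusp condition 2κ = 2mg/ℏ², so κ = 2.450.
Then E = −ℏ²κ²/(2m) = −mg²/(2ℏ²) = -3.001.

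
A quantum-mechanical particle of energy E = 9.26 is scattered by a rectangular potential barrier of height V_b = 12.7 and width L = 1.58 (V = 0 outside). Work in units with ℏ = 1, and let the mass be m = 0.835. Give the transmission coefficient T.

T = 0.00162

E < V_b: inside the barrier ψ ∝ e^{±κx} with κ = √(2m(V_b − E))/ℏ = 2.397.
κL = 3.787, sinh(κL) = 22.05.
Matching ψ, ψ′ at both faces gives T = [1 + V_b² sinh²(κL) / (4E(V_b − E))]⁻¹ = 1/616.5 = 0.00162.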